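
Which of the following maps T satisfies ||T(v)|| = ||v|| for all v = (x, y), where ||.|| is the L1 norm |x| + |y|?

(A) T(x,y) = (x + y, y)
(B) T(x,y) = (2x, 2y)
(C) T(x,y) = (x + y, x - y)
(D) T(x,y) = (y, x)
D

A transformation preserves a norm if ||T(v)|| = ||v|| for every v; a single vector where the norm changes rules an option out.

(A) T(x,y) = (x + y, y): v = (0, 1) has norm |0| + |1| = 1, but T(v) = (1, 1) has norm 2 -- not preserved.
(B) T(x,y) = (2x, 2y): v = (1, 0) has norm |1| + |0| = 1, but T(v) = (2, 0) has norm 2 -- not preserved.
(C) T(x,y) = (x + y, x - y): v = (1, 0) has norm |1| + |0| = 1, but T(v) = (1, 1) has norm 2 -- not preserved.
(D) T(x,y) = (y, x): preserves the norm -- it only permutes the coordinates and/or flips signs, which leaves |x| + |y| unchanged.

Therefore the answer is (D).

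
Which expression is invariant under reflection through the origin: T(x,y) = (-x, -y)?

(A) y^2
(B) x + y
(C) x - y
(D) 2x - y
A

The map is reflection through the origin: T(x,y) = (-x, -y).
Substitute the transformed coordinates into each option and compare with the original:
(A) y^2  ->  (-y)^2 = y^2   [equals y^2: invariant]
(B) x + y  ->  (-x) + (-y) = -x - y   [differs from x + y: not invariant]
(C) x - y  ->  (-x) - (-y) = -x + y   [differs from x - y: not invariant]
(D) 2x - y  ->  2(-x) - (-y) = -2x + y   [differs from 2x - y: not invariant]

Only option (A), y^2, is unchanged by the transformation.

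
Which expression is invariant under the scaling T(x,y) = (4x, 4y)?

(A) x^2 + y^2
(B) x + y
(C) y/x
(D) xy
C

Under the uniform scaling T(x,y) = (4x, 4y):
Substitute the transformed coordinates into each option and compare with the original:
(A) x^2 + y^2  ->  (4x)^2 + (4y)^2 = 16x^2 + 16y^2   [differs from x^2 + y^2: not invariant]
(B) x + y  ->  (4x) + (4y) = 4x + 4y   [differs from x + y: not invariant]
(C) y/x  ->  (4y)/(4x) = y/x   [equals y/x: invariant]
(D) xy  ->  (4x)(4y) = 16xy   [differs from xy: not invariant]

Only option (C), y/x, is unchanged by the transformation.
The common factor 4 cancels in a ratio of coordinates, while sums, products and sums of squares pick up factors of 4 or 16.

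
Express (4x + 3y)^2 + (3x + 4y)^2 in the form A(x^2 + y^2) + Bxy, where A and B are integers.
25(x^2 + y^2) + 48xy

Expanding: (4x + 3y)^2 = 16x^2 + 24xy + 9y^2
(3x + 4y)^2 = 9x^2 + 24xy + 16y^2
Sum = (16+9)(x^2+y^2) + 48xy = 25(x^2 + y^2) + 48xy
This is symmetric in x and y.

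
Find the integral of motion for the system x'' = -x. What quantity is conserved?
E = (x')^2 + x^2

Multiply the equation by x':
x' * x'' = -x * x'
The left side is d/dt[(x')^2/2] and the right side is d/dt[-x^2/2], so
d/dt[(x')^2/2 + x^2/2] = 0, i.e. (x')^2/2 + x^2/2 = constant.
Multiplying by 2, the integral of motion is E = (x')^2 + x^2.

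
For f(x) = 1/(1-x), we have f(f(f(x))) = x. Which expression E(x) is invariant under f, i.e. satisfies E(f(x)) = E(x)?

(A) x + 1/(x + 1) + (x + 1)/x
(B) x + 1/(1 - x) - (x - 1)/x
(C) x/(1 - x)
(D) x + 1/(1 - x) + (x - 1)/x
D

Replace x by f(x) = 1/(1 - x) in each option and simplify. As a quick numerical cross-check, also compare E(3) with E(f(3)) = E(-1/2).

(A) x + 1/(x + 1) + (x + 1)/x  ->  (1/(1 - x)) + 1/((1/(1 - x)) + 1) + ((1/(1 - x)) + 1)/(1/(1 - x)) = (-x^3 + 6x^2 - 11x + 7)/(x^2 - 3x + 2); check: E(3) = 55/12 but E(-1/2) = 1/2.   [not invariant]
(B) x + 1/(1 - x) - (x - 1)/x  ->  (1/(1 - x)) + 1/(1 - (1/(1 - x))) - ((1/(1 - x)) - 1)/(1/(1 - x)) = (x^2(1 - x) - x + (x - 1)^2)/(x(x - 1)); check: E(3) = 11/6 but E(-1/2) = -17/6.   [not invariant]
(C) x/(1 - x)  ->  (1/(1 - x))/(1 - (1/(1 - x))) = -1/x; check: E(3) = -3/2 but E(-1/2) = -1/3.   [not invariant]
(D) x + 1/(1 - x) + (x - 1)/x  ->  (1/(1 - x)) + 1/(1 - (1/(1 - x))) + ((1/(1 - x)) - 1)/(1/(1 - x)), which simplifies back to x + 1/(1 - x) + (x - 1)/x; check: E(3) = 19/6, E(-1/2) = 19/6.   [invariant]

Only (D) is unchanged. Indeed f(f(x)) = 1/(1 - 1/(1-x)) = (1-x)/(-x) = (x-1)/x, so E(x) = x + f(x) + f(f(x)) is the sum over the whole 3-cycle; applying f just permutes the three terms cyclically (x -> f(x) -> f(f(x)) -> x), leaving the sum unchanged.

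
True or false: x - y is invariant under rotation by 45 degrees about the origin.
False

Applying rotation by 45 degrees: x' = x*cos(45 degrees) - y*sin(45 degrees) = sqrt(2)x/2 - sqrt(2)y/2, y' = x*sin(45 degrees) + y*cos(45 degrees) = sqrt(2)x/2 + sqrt(2)y/2

Substituting into x - y:
(sqrt(2)x/2 - sqrt(2)y/2) - (sqrt(2)x/2 + sqrt(2)y/2)
= -sqrt(2)y

This differs from the original expression x - y, so it is NOT invariant.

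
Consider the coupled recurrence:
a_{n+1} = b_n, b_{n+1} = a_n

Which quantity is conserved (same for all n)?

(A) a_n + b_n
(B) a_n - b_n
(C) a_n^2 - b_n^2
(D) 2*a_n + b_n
A

Replace a_n by a_{n+1} = b_n and b_n by b_{n+1} = a_n in each option and simplify:
(A) a_n + b_n  ->  (b_n) + (a_n) = a_n + b_n   [conserved]
(B) a_n - b_n  ->  (b_n) - (a_n) = -a_n + b_n   [not conserved]
(C) a_n^2 - b_n^2  ->  (b_n)^2 - (a_n)^2 = -a_n^2 + b_n^2   [not conserved]
(D) 2*a_n + b_n  ->  2*(b_n) + (a_n) = a_n + 2*b_n   [not conserved]

Only (A) a_n + b_n returns to itself after one step, so it is the conserved quantity.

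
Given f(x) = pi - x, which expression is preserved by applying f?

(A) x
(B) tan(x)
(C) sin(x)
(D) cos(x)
C

For f(x) = pi - x:
sin(pi - x) = sin(x), so sine is invariant under this transformation.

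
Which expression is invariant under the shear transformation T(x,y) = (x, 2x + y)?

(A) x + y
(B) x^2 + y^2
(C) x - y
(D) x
D

Under the shear T(x,y) = (x, 2x + y):
Substitute the transformed coordinates into each option and compare with the original:
(A) x + y  ->  (x) + (2x + y) = 3x + y   [differs from x + y: not invariant]
(B) x^2 + y^2  ->  (x)^2 + (2x + y)^2 = 5x^2 + 4xy + y^2   [differs from x^2 + y^2: not invariant]
(C) x - y  ->  (x) - (2x + y) = -x - y   [differs from x - y: not invariant]
(D) x  ->  (x) = x   [equals x: invariant]

Only option (D), x, is unchanged by the transformation.
A vertical shear moves points parallel to the y-axis, so the x-coordinate (and any function of x alone) is unchanged.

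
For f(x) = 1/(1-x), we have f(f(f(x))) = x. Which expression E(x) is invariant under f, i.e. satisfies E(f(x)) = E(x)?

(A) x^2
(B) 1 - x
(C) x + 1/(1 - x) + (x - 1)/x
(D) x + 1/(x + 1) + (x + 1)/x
C

Replace x by f(x) = 1/(1 - x) in each option and simplify. As a quick numerical cross-check, also compare E(4) with E(f(4)) = E(-1/3).

(A) x^2  ->  (1/(1 - x))^2 = (x - 1)^(-2); check: E(4) = 16 but E(-1/3) = 1/9.   [not invariant]
(B) 1 - x  ->  1 - (1/(1 - x)) = x/(x - 1); check: E(4) = -3 but E(-1/3) = 4/3.   [not invariant]
(C) x + 1/(1 - x) + (x - 1)/x  ->  (1/(1 - x)) + 1/(1 - (1/(1 - x))) + ((1/(1 - x)) - 1)/(1/(1 - x)), which simplifies back to x + 1/(1 - x) + (x - 1)/x; check: E(4) = 53/12, E(-1/3) = 53/12.   [invariant]
(D) x + 1/(x + 1) + (x + 1)/x  ->  (1/(1 - x)) + 1/((1/(1 - x)) + 1) + ((1/(1 - x)) + 1)/(1/(1 - x)) = (-x^3 + 6x^2 - 11x + 7)/(x^2 - 3x + 2); check: E(4) = 109/20 but E(-1/3) = -5/6.   [not invariant]

Only (C) is unchanged. Indeed f(f(x)) = 1/(1 - 1/(1-x)) = (1-x)/(-x) = (x-1)/x, so E(x) = x + f(x) + f(f(x)) is the sum over the whole 3-cycle; applying f just permutes the three terms cyclically (x -> f(x) -> f(f(x)) -> x), leaving the sum unchanged.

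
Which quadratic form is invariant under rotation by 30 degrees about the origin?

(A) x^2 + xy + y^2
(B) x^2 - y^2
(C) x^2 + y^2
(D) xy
C

Rotation by 30 degrees sends (x, y) to (sqrt(3)x/2 - y/2, x/2 + sqrt(3)y/2).
Substitute the transformed coordinates into each option and compare with the original:
(A) x^2 + xy + y^2  ->  (sqrt(3)x/2 - y/2)^2 + (sqrt(3)x/2 - y/2)(x/2 + sqrt(3)y/2) + (x/2 + sqrt(3)y/2)^2 = sqrt(3)x^2/4 + x^2 + xy/2 - sqrt(3)y^2/4 + y^2   [differs from x^2 + xy + y^2: not invariant]
(B) x^2 - y^2  ->  (sqrt(3)x/2 - y/2)^2 - (x/2 + sqrt(3)y/2)^2 = x^2/2 - sqrt(3)xy - y^2/2   [differs from x^2 - y^2: not invariant]
(C) x^2 + y^2  ->  (sqrt(3)x/2 - y/2)^2 + (x/2 + sqrt(3)y/2)^2 = x^2 + y^2   [equals x^2 + y^2: invariant]
(D) xy  ->  (sqrt(3)x/2 - y/2)(x/2 + sqrt(3)y/2) = sqrt(3)x^2/4 + xy/2 - sqrt(3)y^2/4   [differs from xy: not invariant]

Only option (C), x^2 + y^2, is unchanged by the transformation.
x^2 + y^2 is the squared distance from the origin, which rotations preserve.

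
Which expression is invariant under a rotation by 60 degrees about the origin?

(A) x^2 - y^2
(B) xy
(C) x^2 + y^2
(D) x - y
C

A rotation by 60 degrees sends (x, y) to (x/2 - sqrt(3)y/2, sqrt(3)x/2 + y/2).
Substitute the transformed coordinates into each option and compare with the original:
(A) x^2 - y^2  ->  (x/2 - sqrt(3)y/2)^2 - (sqrt(3)x/2 + y/2)^2 = -x^2/2 - sqrt(3)xy + y^2/2   [differs from x^2 - y^2: not invariant]
(B) xy  ->  (x/2 - sqrt(3)y/2)(sqrt(3)x/2 + y/2) = sqrt(3)x^2/4 - xy/2 - sqrt(3)y^2/4   [differs from xy: not invariant]
(C) x^2 + y^2  ->  (x/2 - sqrt(3)y/2)^2 + (sqrt(3)x/2 + y/2)^2 = x^2 + y^2   [equals x^2 + y^2: invariant]
(D) x - y  ->  (x/2 - sqrt(3)y/2) - (sqrt(3)x/2 + y/2) = -sqrt(3)x/2 + x/2 - sqrt(3)y/2 - y/2   [differs from x - y: not invariant]

Only option (C), x^2 + y^2, is unchanged by the transformation.
Geometrically, x^2 + y^2 is the squared distance from the origin, which every rotation about the origin preserves.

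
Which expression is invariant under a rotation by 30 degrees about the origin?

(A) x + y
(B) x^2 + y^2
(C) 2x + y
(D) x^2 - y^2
B

A rotation by 30 degrees sends (x, y) to (sqrt(3)x/2 - y/2, x/2 + sqrt(3)y/2).
Substitute the transformed coordinates into each option and compare with the original:
(A) x + y  ->  (sqrt(3)x/2 - y/2) + (x/2 + sqrt(3)y/2) = x/2 + sqrt(3)x/2 - y/2 + sqrt(3)y/2   [differs from x + y: not invariant]
(B) x^2 + y^2  ->  (sqrt(3)x/2 - y/2)^2 + (x/2 + sqrt(3)y/2)^2 = x^2 + y^2   [equals x^2 + y^2: invariant]
(C) 2x + y  ->  2(sqrt(3)x/2 - y/2) + (x/2 + sqrt(3)y/2) = x/2 + sqrt(3)x - y + sqrt(3)y/2   [differs from 2x + y: not invariant]
(D) x^2 - y^2  ->  (sqrt(3)x/2 - y/2)^2 - (x/2 + sqrt(3)y/2)^2 = x^2/2 - sqrt(3)xy - y^2/2   [differs from x^2 - y^2: not invariant]

Only option (B), x^2 + y^2, is unchanged by the transformation.
Geometrically, x^2 + y^2 is the squared distance from the origin, which every rotation about the origin preserves.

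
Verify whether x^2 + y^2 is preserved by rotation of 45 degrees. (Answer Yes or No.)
Yes

Applying rotation by 45 degrees: x' = x*cos(45 degrees) - y*sin(45 degrees) = sqrt(2)x/2 - sqrt(2)y/2, y' = x*sin(45 degrees) + y*cos(45 degrees) = sqrt(2)x/2 + sqrt(2)y/2

Substituting into x^2 + y^2:
(sqrt(2)x/2 - sqrt(2)y/2)^2 + (sqrt(2)x/2 + sqrt(2)y/2)^2
= x^2 + y^2

This equals the original expression x^2 + y^2, so it IS invariant.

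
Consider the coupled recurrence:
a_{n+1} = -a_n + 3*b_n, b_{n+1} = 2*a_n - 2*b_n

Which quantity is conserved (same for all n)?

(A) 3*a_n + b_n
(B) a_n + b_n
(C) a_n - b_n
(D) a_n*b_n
B

Replace a_n by a_{n+1} = -a_n + 3*b_n and b_n by b_{n+1} = 2*a_n - 2*b_n in each option and simplify:
(A) 3*a_n + b_n  ->  3*(-a_n + 3*b_n) + (2*a_n - 2*b_n) = -a_n + 7*b_n   [not conserved]
(B) a_n + b_n  ->  (-a_n + 3*b_n) + (2*a_n - 2*b_n) = a_n + b_n   [conserved]
(C) a_n - b_n  ->  (-a_n + 3*b_n) - (2*a_n - 2*b_n) = -3*a_n + 5*b_n   [not conserved]
(D) a_n*b_n  ->  (-a_n + 3*b_n)*(2*a_n - 2*b_n) = -2*a_n^2 + 8*a_n*b_n - 6*b_n^2   [not conserved]

Only (B) a_n + b_n returns to itself after one step, so it is the conserved quantity.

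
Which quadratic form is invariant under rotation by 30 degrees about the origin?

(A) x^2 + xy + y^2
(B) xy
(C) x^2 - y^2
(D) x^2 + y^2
D

Rotation by 30 degrees sends (x, y) to (sqrt(3)x/2 - y/2, x/2 + sqrt(3)y/2).
Substitute the transformed coordinates into each option and compare with the original:
(A) x^2 + xy + y^2  ->  (sqrt(3)x/2 - y/2)^2 + (sqrt(3)x/2 - y/2)(x/2 + sqrt(3)y/2) + (x/2 + sqrt(3)y/2)^2 = sqrt(3)x^2/4 + x^2 + xy/2 - sqrt(3)y^2/4 + y^2   [differs from x^2 + xy + y^2: not invariant]
(B) xy  ->  (sqrt(3)x/2 - y/2)(x/2 + sqrt(3)y/2) = sqrt(3)x^2/4 + xy/2 - sqrt(3)y^2/4   [differs from xy: not invariant]
(C) x^2 - y^2  ->  (sqrt(3)x/2 - y/2)^2 - (x/2 + sqrt(3)y/2)^2 = x^2/2 - sqrt(3)xy - y^2/2   [differs from x^2 - y^2: not invariant]
(D) x^2 + y^2  ->  (sqrt(3)x/2 - y/2)^2 + (x/2 + sqrt(3)y/2)^2 = x^2 + y^2   [equals x^2 + y^2: invariant]

Only option (D), x^2 + y^2, is unchanged by the transformation.
x^2 + y^2 is the squared distance from the origin, which rotations preserve.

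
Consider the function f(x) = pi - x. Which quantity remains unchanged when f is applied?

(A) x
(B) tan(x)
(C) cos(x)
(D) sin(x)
D

For f(x) = pi - x:
sin(pi - x) = sin(x), so sine is invariant under this transformation.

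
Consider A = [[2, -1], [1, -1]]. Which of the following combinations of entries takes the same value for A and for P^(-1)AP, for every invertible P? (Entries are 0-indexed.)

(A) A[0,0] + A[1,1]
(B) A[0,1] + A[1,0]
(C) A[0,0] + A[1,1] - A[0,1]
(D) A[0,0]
A

A[0,0] + A[1,1] is the trace of A. By the cyclic property of the trace, tr(P^(-1)AP) = tr(APP^(-1)) = tr(A), so it is the same for every matrix similar to A.

The other combinations are not similarity invariants. For example, take P = [[1, 1], [0, 1]] (det P = 1), so P^(-1) = [[1, -1], [0, 1]] and
B = P^(-1)AP = [[1, 1], [1, 0]].
Evaluating each option on A and on B:
(A) A[0,0] + A[1,1]: 1 for A, 1 for B -> unchanged
(B) A[0,1] + A[1,0]: 0 for A, 2 for B -> changes
(C) A[0,0] + A[1,1] - A[0,1]: 2 for A, 0 for B -> changes
(D) A[0,0]: 2 for A, 1 for B -> changes

Only (A) A[0,0] + A[1,1] = 1 survives (and it does so for every P, not just this one), so it is the invariant.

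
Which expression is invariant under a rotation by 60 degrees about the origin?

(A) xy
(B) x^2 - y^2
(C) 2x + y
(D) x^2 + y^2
D

A rotation by 60 degrees sends (x, y) to (x/2 - sqrt(3)y/2, sqrt(3)x/2 + y/2).
Substitute the transformed coordinates into each option and compare with the original:
(A) xy  ->  (x/2 - sqrt(3)y/2)(sqrt(3)x/2 + y/2) = sqrt(3)x^2/4 - xy/2 - sqrt(3)y^2/4   [differs from xy: not invariant]
(B) x^2 - y^2  ->  (x/2 - sqrt(3)y/2)^2 - (sqrt(3)x/2 + y/2)^2 = -x^2/2 - sqrt(3)xy + y^2/2   [differs from x^2 - y^2: not invariant]
(C) 2x + y  ->  2(x/2 - sqrt(3)y/2) + (sqrt(3)x/2 + y/2) = sqrt(3)x/2 + x - sqrt(3)y + y/2   [differs from 2x + y: not invariant]
(D) x^2 + y^2  ->  (x/2 - sqrt(3)y/2)^2 + (sqrt(3)x/2 + y/2)^2 = x^2 + y^2   [equals x^2 + y^2: invariant]

Only option (D), x^2 + y^2, is unchanged by the transformation.
Geometrically, x^2 + y^2 is the squared distance from the origin, which every rotation about the origin preserves.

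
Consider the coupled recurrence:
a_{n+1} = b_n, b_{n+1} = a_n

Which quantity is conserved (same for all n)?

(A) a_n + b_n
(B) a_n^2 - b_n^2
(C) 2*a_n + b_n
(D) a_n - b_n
A

Replace a_n by a_{n+1} = b_n and b_n by b_{n+1} = a_n in each option and simplify:
(A) a_n + b_n  ->  (b_n) + (a_n) = a_n + b_n   [conserved]
(B) a_n^2 - b_n^2  ->  (b_n)^2 - (a_n)^2 = -a_n^2 + b_n^2   [not conserved]
(C) 2*a_n + b_n  ->  2*(b_n) + (a_n) = a_n + 2*b_n   [not conserved]
(D) a_n - b_n  ->  (b_n) - (a_n) = -a_n + b_n   [not conserved]

Only (A) a_n + b_n returns to itself after one step, so it is the conserved quantity.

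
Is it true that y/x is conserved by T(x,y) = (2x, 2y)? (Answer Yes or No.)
Yes

Substitute T(x,y) = (2x, 2y) into the expression and compare with the original.

Original: y/x
After applying T: (2y)/(2x) = y/x

This is identical to the original y/x, so the expression is invariant.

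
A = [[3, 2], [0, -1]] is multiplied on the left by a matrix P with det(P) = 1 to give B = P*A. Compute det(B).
-3

By the multiplicative property of determinants, det(B) = det(P*A) = det(P) * det(A) = det(A),
so the determinant is invariant under multiplication by any determinant-1 matrix; we just need det(A).

det(A) = (3)(-1) - (2)(0) = -3 - 0 = -3

Therefore det(B) = 1 * (-3) = -3.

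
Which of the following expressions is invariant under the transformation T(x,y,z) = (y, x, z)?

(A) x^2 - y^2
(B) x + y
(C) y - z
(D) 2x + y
B

Apply T(x,y,z) = (y, x, z) to each option, i.e. replace (x, y, z) by the transformed coordinates.
Substitute the transformed coordinates into each option and compare with the original:
(A) x^2 - y^2  ->  (y)^2 - (x)^2 = -x^2 + y^2   [differs from x^2 - y^2: not invariant]
(B) x + y  ->  (y) + (x) = x + y   [equals x + y: invariant]
(C) y - z  ->  (x) - (z) = x - z   [differs from y - z: not invariant]
(D) 2x + y  ->  2(y) + (x) = x + 2y   [differs from 2x + y: not invariant]

Only option (B), x + y, is unchanged by the transformation.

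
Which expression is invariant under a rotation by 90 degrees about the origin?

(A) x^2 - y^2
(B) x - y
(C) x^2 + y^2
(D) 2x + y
C

A rotation by 90 degrees sends (x, y) to (-y, x).
Substitute the transformed coordinates into each option and compare with the original:
(A) x^2 - y^2  ->  (-y)^2 - (x)^2 = -x^2 + y^2   [differs from x^2 - y^2: not invariant]
(B) x - y  ->  (-y) - (x) = -x - y   [differs from x - y: not invariant]
(C) x^2 + y^2  ->  (-y)^2 + (x)^2 = x^2 + y^2   [equals x^2 + y^2: invariant]
(D) 2x + y  ->  2(-y) + (x) = x - 2y   [differs from 2x + y: not invariant]

Only option (C), x^2 + y^2, is unchanged by the transformation.
Geometrically, x^2 + y^2 is the squared distance from the origin, which every rotation about the origin preserves.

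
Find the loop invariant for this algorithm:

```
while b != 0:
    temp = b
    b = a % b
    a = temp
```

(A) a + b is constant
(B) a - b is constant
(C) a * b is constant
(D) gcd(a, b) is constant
D

A loop invariant must hold before the first iteration and be re-established by every execution of the body.

(D) gcd(a, b) is constant: One iteration replaces (a, b) by (b, a mod b). Since a mod b = a - q*b for an integer q, any common divisor of a and b divides b and a mod b, and conversely; hence gcd(b, a mod b) = gcd(a, b). For instance (21, 12) -> (12, 9) keeps gcd = 3. At exit b = 0 and a = gcd of the original inputs.

The other options fail:
(A) a + b is constant: e.g. (a, b) = (21, 12) -> (12, 9): the sum goes from 33 to 21.
(B) a - b is constant: e.g. (a, b) = (21, 12) -> (12, 9): the difference goes from 9 to 3.
(C) a * b is constant: e.g. (a, b) = (21, 12) -> (12, 9): the product goes from 252 to 108.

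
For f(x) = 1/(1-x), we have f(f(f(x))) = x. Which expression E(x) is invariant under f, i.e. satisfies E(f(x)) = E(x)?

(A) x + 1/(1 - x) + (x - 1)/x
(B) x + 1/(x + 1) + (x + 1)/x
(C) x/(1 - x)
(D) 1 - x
A

Replace x by f(x) = 1/(1 - x) in each option and simplify. As a quick numerical cross-check, also compare E(5) with E(f(5)) = E(-1/4).

(A) x + 1/(1 - x) + (x - 1)/x  ->  (1/(1 - x)) + 1/(1 - (1/(1 - x))) + ((1/(1 - x)) - 1)/(1/(1 - x)), which simplifies back to x + 1/(1 - x) + (x - 1)/x; check: E(5) = 111/20, E(-1/4) = 111/20.   [invariant]
(B) x + 1/(x + 1) + (x + 1)/x  ->  (1/(1 - x)) + 1/((1/(1 - x)) + 1) + ((1/(1 - x)) + 1)/(1/(1 - x)) = (-x^3 + 6x^2 - 11x + 7)/(x^2 - 3x + 2); check: E(5) = 191/30 but E(-1/4) = -23/12.   [not invariant]
(C) x/(1 - x)  ->  (1/(1 - x))/(1 - (1/(1 - x))) = -1/x; check: E(5) = -5/4 but E(-1/4) = -1/5.   [not invariant]
(D) 1 - x  ->  1 - (1/(1 - x)) = x/(x - 1); check: E(5) = -4 but E(-1/4) = 5/4.   [not invariant]

Only (A) is unchanged. Indeed f(f(x)) = 1/(1 - 1/(1-x)) = (1-x)/(-x) = (x-1)/x, so E(x) = x + f(x) + f(f(x)) is the sum over the whole 3-cycle; applying f just permutes the three terms cyclically (x -> f(x) -> f(f(x)) -> x), leaving the sum unchanged.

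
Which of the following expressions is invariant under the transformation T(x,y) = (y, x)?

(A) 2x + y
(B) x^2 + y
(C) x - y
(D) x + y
D

An expression E(x,y) is invariant under T if E(T(x,y)) = E(x,y). Here T(x,y) = (y, x).
Substitute the transformed coordinates into each option and compare with the original:
(A) 2x + y  ->  2(y) + (x) = x + 2y   [differs from 2x + y: not invariant]
(B) x^2 + y  ->  (y)^2 + (x) = x + y^2   [differs from x^2 + y: not invariant]
(C) x - y  ->  (y) - (x) = -x + y   [differs from x - y: not invariant]
(D) x + y  ->  (y) + (x) = x + y   [equals x + y: invariant]

Only option (D), x + y, is unchanged by the transformation.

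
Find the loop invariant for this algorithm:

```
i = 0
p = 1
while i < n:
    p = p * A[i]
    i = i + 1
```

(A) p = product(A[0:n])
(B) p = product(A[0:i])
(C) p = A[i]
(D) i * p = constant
B

A loop invariant must hold before the first iteration and be re-established by every execution of the body.

(B) p = product(A[0:i]): Initially i = 0 and p = 1 = product of the empty slice A[0:0]. If p = product(A[0:i]) holds at the top of an iteration, the body sets p to product(A[0:i]) * A[i] = product(A[0:i+1]) and then i to i+1, so the property is restored. At exit i = n, giving p = product(A[0:n]).

The other options fail:
(A) p = product(A[0:n]): false before the loop (p = 1, not the full product) -- it only becomes true at exit.
(C) p = A[i]: after the first iteration p = A[0] but i = 1; in general p is a product of several elements, not a single one.
(D) i * p = constant: initially i * p = 0, but after one iteration it is 1 * A[0], which is nonzero in general.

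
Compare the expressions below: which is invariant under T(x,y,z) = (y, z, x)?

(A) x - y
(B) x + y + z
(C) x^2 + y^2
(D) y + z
B

Apply T(x,y,z) = (y, z, x) to each option, i.e. replace (x, y, z) by the transformed coordinates.
Substitute the transformed coordinates into each option and compare with the original:
(A) x - y  ->  (y) - (z) = y - z   [differs from x - y: not invariant]
(B) x + y + z  ->  (y) + (z) + (x) = x + y + z   [equals x + y + z: invariant]
(C) x^2 + y^2  ->  (y)^2 + (z)^2 = y^2 + z^2   [differs from x^2 + y^2: not invariant]
(D) y + z  ->  (z) + (x) = x + z   [differs from y + z: not invariant]

Only option (B), x + y + z, is unchanged by the transformation.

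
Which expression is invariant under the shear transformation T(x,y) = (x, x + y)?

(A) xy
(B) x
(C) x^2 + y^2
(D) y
B

Under the shear T(x,y) = (x, x + y):
Substitute the transformed coordinates into each option and compare with the original:
(A) xy  ->  (x)(x + y) = x^2 + xy   [differs from xy: not invariant]
(B) x  ->  (x) = x   [equals x: invariant]
(C) x^2 + y^2  ->  (x)^2 + (x + y)^2 = 2x^2 + 2xy + y^2   [differs from x^2 + y^2: not invariant]
(D) y  ->  (x + y) = x + y   [differs from y: not invariant]

Only option (B), x, is unchanged by the transformation.
A vertical shear moves points parallel to the y-axis, so the x-coordinate (and any function of x alone) is unchanged.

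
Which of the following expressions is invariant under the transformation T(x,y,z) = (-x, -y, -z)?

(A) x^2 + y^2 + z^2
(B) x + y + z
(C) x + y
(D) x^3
A

Apply T(x,y,z) = (-x, -y, -z) to each option, i.e. replace (x, y, z) by the transformed coordinates.
Substitute the transformed coordinates into each option and compare with the original:
(A) x^2 + y^2 + z^2  ->  (-x)^2 + (-y)^2 + (-z)^2 = x^2 + y^2 + z^2   [equals x^2 + y^2 + z^2: invariant]
(B) x + y + z  ->  (-x) + (-y) + (-z) = -x - y - z   [differs from x + y + z: not invariant]
(C) x + y  ->  (-x) + (-y) = -x - y   [differs from x + y: not invariant]
(D) x^3  ->  (-x)^3 = -x^3   [differs from x^3: not invariant]

Only option (A), x^2 + y^2 + z^2, is unchanged by the transformation.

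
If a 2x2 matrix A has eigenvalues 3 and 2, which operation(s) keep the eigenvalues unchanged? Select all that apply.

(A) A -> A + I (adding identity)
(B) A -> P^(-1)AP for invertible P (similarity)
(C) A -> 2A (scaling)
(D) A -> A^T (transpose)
B and D

Eigenvalues are preserved by:
1. Similarity transformations: A -> P^(-1)AP (same characteristic polynomial)
2. Transpose: A^T has the same eigenvalues as A

Eigenvalues are NOT preserved by:
- Adding identity: eigenvalues become 3+1, 2+1
- Scaling: eigenvalues become 6, 4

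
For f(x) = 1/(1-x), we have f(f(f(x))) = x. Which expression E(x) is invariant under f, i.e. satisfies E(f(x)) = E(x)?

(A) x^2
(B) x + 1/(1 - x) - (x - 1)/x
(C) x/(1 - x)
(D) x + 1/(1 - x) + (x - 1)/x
D

Replace x by f(x) = 1/(1 - x) in each option and simplify. As a quick numerical cross-check, also compare E(5) with E(f(5)) = E(-1/4).

(A) x^2  ->  (1/(1 - x))^2 = (x - 1)^(-2); check: E(5) = 25 but E(-1/4) = 1/16.   [not invariant]
(B) x + 1/(1 - x) - (x - 1)/x  ->  (1/(1 - x)) + 1/(1 - (1/(1 - x))) - ((1/(1 - x)) - 1)/(1/(1 - x)) = (x^2(1 - x) - x + (x - 1)^2)/(x(x - 1)); check: E(5) = 79/20 but E(-1/4) = -89/20.   [not invariant]
(C) x/(1 - x)  ->  (1/(1 - x))/(1 - (1/(1 - x))) = -1/x; check: E(5) = -5/4 but E(-1/4) = -1/5.   [not invariant]
(D) x + 1/(1 - x) + (x - 1)/x  ->  (1/(1 - x)) + 1/(1 - (1/(1 - x))) + ((1/(1 - x)) - 1)/(1/(1 - x)), which simplifies back to x + 1/(1 - x) + (x - 1)/x; check: E(5) = 111/20, E(-1/4) = 111/20.   [invariant]

Only (D) is unchanged. Indeed f(f(x)) = 1/(1 - 1/(1-x)) = (1-x)/(-x) = (x-1)/x, so E(x) = x + f(x) + f(f(x)) is the sum over the whole 3-cycle; applying f just permutes the three terms cyclically (x -> f(x) -> f(f(x)) -> x), leaving the sum unchanged.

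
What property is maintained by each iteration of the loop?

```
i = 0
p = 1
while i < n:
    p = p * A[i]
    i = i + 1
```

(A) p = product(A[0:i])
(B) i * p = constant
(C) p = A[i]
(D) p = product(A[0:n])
A

A loop invariant must hold before the first iteration and be re-established by every execution of the body.

(A) p = product(A[0:i]): Initially i = 0 and p = 1 = product of the empty slice A[0:0]. If p = product(A[0:i]) holds at the top of an iteration, the body sets p to product(A[0:i]) * A[i] = product(A[0:i+1]) and then i to i+1, so the property is restored. At exit i = n, giving p = product(A[0:n]).

The other options fail:
(B) i * p = constant: initially i * p = 0, but after one iteration it is 1 * A[0], which is nonzero in general.
(C) p = A[i]: after the first iteration p = A[0] but i = 1; in general p is a product of several elements, not a single one.
(D) p = product(A[0:n]): false before the loop (p = 1, not the full product) -- it only becomes true at exit.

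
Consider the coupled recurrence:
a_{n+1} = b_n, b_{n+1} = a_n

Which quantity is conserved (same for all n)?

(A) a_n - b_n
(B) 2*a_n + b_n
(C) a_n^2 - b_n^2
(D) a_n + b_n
D

Replace a_n by a_{n+1} = b_n and b_n by b_{n+1} = a_n in each option and simplify:
(A) a_n - b_n  ->  (b_n) - (a_n) = -a_n + b_n   [not conserved]
(B) 2*a_n + b_n  ->  2*(b_n) + (a_n) = a_n + 2*b_n   [not conserved]
(C) a_n^2 - b_n^2  ->  (b_n)^2 - (a_n)^2 = -a_n^2 + b_n^2   [not conserved]
(D) a_n + b_n  ->  (b_n) + (a_n) = a_n + b_n   [conserved]

Only (D) a_n + b_n returns to itself after one step, so it is the conserved quantity.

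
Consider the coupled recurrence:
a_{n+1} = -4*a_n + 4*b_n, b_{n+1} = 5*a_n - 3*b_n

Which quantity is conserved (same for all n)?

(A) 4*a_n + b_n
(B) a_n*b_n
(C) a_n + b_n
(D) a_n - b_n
C

Replace a_n by a_{n+1} = -4*a_n + 4*b_n and b_n by b_{n+1} = 5*a_n - 3*b_n in each option and simplify:
(A) 4*a_n + b_n  ->  4*(-4*a_n + 4*b_n) + (5*a_n - 3*b_n) = -11*a_n + 13*b_n   [not conserved]
(B) a_n*b_n  ->  (-4*a_n + 4*b_n)*(5*a_n - 3*b_n) = -20*a_n^2 + 32*a_n*b_n - 12*b_n^2   [not conserved]
(C) a_n + b_n  ->  (-4*a_n + 4*b_n) + (5*a_n - 3*b_n) = a_n + b_n   [conserved]
(D) a_n - b_n  ->  (-4*a_n + 4*b_n) - (5*a_n - 3*b_n) = -9*a_n + 7*b_n   [not conserved]

Only (C) a_n + b_n returns to itself after one step, so it is the conserved quantity.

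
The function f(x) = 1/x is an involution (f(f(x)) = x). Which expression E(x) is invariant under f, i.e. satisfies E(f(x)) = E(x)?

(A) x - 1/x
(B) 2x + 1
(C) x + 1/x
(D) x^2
C

Replace x by f(x) = 1/x in each option and simplify. As a quick numerical cross-check, also compare E(5) with E(f(5)) = E(1/5).

(A) x - 1/x  ->  (1/x) - 1/(1/x) = -x + 1/x; check: E(5) = 24/5 but E(1/5) = -24/5.   [not invariant]
(B) 2x + 1  ->  2(1/x) + 1 = (x + 2)/x; check: E(5) = 11 but E(1/5) = 7/5.   [not invariant]
(C) x + 1/x  ->  (1/x) + 1/(1/x), which simplifies back to x + 1/x; check: E(5) = 26/5, E(1/5) = 26/5.   [invariant]
(D) x^2  ->  (1/x)^2 = x^(-2); check: E(5) = 25 but E(1/5) = 1/25.   [not invariant]

Only (C) is unchanged. E is symmetric under swapping x with f(x) = 1/x, which is exactly what an involution does.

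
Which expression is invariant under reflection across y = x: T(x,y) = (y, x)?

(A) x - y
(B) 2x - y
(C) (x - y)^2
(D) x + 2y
C

The map is reflection across y = x: T(x,y) = (y, x).
Substitute the transformed coordinates into each option and compare with the original:
(A) x - y  ->  (y) - (x) = -x + y   [differs from x - y: not invariant]
(B) 2x - y  ->  2(y) - (x) = -x + 2y   [differs from 2x - y: not invariant]
(C) (x - y)^2  ->  ((y) - (x))^2 = x^2 - 2xy + y^2   [equals (x - y)^2: invariant]
(D) x + 2y  ->  (y) + 2(x) = 2x + y   [differs from x + 2y: not invariant]

Only option (C), (x - y)^2, is unchanged by the transformation.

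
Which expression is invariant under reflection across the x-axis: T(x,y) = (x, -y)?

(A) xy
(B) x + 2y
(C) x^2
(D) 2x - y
C

The map is reflection across the x-axis: T(x,y) = (x, -y).
Substitute the transformed coordinates into each option and compare with the original:
(A) xy  ->  (x)(-y) = -xy   [differs from xy: not invariant]
(B) x + 2y  ->  (x) + 2(-y) = x - 2y   [differs from x + 2y: not invariant]
(C) x^2  ->  (x)^2 = x^2   [equals x^2: invariant]
(D) 2x - y  ->  2(x) - (-y) = 2x + y   [differs from 2x - y: not invariant]

Only option (C), x^2, is unchanged by the transformation.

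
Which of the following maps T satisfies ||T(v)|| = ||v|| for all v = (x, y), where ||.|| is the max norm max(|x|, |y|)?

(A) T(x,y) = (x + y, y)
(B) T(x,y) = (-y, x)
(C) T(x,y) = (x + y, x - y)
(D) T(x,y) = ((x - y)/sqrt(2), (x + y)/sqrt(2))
B

A transformation preserves a norm if ||T(v)|| = ||v|| for every v; a single vector where the norm changes rules an option out.

(A) T(x,y) = (x + y, y): v = (1, 1) has norm max(|1|, |1|) = 1, but T(v) = (2, 1) has norm 2 -- not preserved.
(B) T(x,y) = (-y, x): preserves the norm -- it only permutes the coordinates and/or flips signs, which leaves max(|x|, |y|) unchanged.
(C) T(x,y) = (x + y, x - y): v = (1, 1) has norm max(|1|, |1|) = 1, but T(v) = (2, 0) has norm 2 -- not preserved.
(D) T(x,y) = ((x - y)/sqrt(2), (x + y)/sqrt(2)): v = (1, 0) has norm max(|1|, |0|) = 1, but T(v) = (sqrt(2)/2, sqrt(2)/2) has norm sqrt(2)/2 -- not preserved.

Therefore the answer is (B).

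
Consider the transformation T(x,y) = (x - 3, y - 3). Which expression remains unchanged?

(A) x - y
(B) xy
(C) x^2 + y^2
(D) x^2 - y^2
A

An expression E(x,y) is invariant under T if E(T(x,y)) = E(x,y). Here T(x,y) = (x - 3, y - 3).
Substitute the transformed coordinates into each option and compare with the original:
(A) x - y  ->  (x - 3) - (y - 3) = x - y   [equals x - y: invariant]
(B) xy  ->  (x - 3)(y - 3) = xy - 3x - 3y + 9   [differs from xy: not invariant]
(C) x^2 + y^2  ->  (x - 3)^2 + (y - 3)^2 = x^2 - 6x + y^2 - 6y + 18   [differs from x^2 + y^2: not invariant]
(D) x^2 - y^2  ->  (x - 3)^2 - (y - 3)^2 = x^2 - 6x - y^2 + 6y   [differs from x^2 - y^2: not invariant]

Only option (A), x - y, is unchanged by the transformation.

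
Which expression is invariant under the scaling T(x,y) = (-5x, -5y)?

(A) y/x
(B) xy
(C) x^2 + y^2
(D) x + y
A

Under the uniform scaling T(x,y) = (-5x, -5y):
Substitute the transformed coordinates into each option and compare with the original:
(A) y/x  ->  (-5y)/(-5x) = y/x   [equals y/x: invariant]
(B) xy  ->  (-5x)(-5y) = 25xy   [differs from xy: not invariant]
(C) x^2 + y^2  ->  (-5x)^2 + (-5y)^2 = 25x^2 + 25y^2   [differs from x^2 + y^2: not invariant]
(D) x + y  ->  (-5x) + (-5y) = -5x - 5y   [differs from x + y: not invariant]

Only option (A), y/x, is unchanged by the transformation.
The common factor -5 cancels in a ratio of coordinates, while sums, products and sums of squares pick up factors of -5 or 25.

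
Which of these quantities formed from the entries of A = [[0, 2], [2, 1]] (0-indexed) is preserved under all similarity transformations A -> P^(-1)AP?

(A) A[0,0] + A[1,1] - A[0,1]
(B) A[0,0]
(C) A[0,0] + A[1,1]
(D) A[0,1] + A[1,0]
C

A[0,0] + A[1,1] is the trace of A. By the cyclic property of the trace, tr(P^(-1)AP) = tr(APP^(-1)) = tr(A), so it is the same for every matrix similar to A.

The other combinations are not similarity invariants. For example, take P = [[1, 2], [0, 1]] (det P = 1), so P^(-1) = [[1, -2], [0, 1]] and
B = P^(-1)AP = [[-4, -8], [2, 5]].
Evaluating each option on A and on B:
(A) A[0,0] + A[1,1] - A[0,1]: -1 for A, 9 for B -> changes
(B) A[0,0]: 0 for A, -4 for B -> changes
(C) A[0,0] + A[1,1]: 1 for A, 1 for B -> unchanged
(D) A[0,1] + A[1,0]: 4 for A, -6 for B -> changes

Only (C) A[0,0] + A[1,1] = 1 survives (and it does so for every P, not just this one), so it is the invariant.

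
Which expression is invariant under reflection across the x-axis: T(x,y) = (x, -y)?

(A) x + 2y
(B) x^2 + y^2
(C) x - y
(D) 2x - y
B

The map is reflection across the x-axis: T(x,y) = (x, -y).
Substitute the transformed coordinates into each option and compare with the original:
(A) x + 2y  ->  (x) + 2(-y) = x - 2y   [differs from x + 2y: not invariant]
(B) x^2 + y^2  ->  (x)^2 + (-y)^2 = x^2 + y^2   [equals x^2 + y^2: invariant]
(C) x - y  ->  (x) - (-y) = x + y   [differs from x - y: not invariant]
(D) 2x - y  ->  2(x) - (-y) = 2x + y   [differs from 2x - y: not invariant]

Only option (B), x^2 + y^2, is unchanged by the transformation.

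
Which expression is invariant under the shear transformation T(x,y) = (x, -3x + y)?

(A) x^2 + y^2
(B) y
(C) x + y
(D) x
D

Under the shear T(x,y) = (x, -3x + y):
Substitute the transformed coordinates into each option and compare with the original:
(A) x^2 + y^2  ->  (x)^2 + (-3x + y)^2 = 10x^2 - 6xy + y^2   [differs from x^2 + y^2: not invariant]
(B) y  ->  (-3x + y) = -3x + y   [differs from y: not invariant]
(C) x + y  ->  (x) + (-3x + y) = -2x + y   [differs from x + y: not invariant]
(D) x  ->  (x) = x   [equals x: invariant]

Only option (D), x, is unchanged by the transformation.
A vertical shear moves points parallel to the y-axis, so the x-coordinate (and any function of x alone) is unchanged.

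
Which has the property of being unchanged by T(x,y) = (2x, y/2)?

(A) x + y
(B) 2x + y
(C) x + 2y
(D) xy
D

An expression E(x,y) is invariant under T if E(T(x,y)) = E(x,y). Here T(x,y) = (2x, y/2).
Substitute the transformed coordinates into each option and compare with the original:
(A) x + y  ->  (2x) + (y/2) = 2x + y/2   [differs from x + y: not invariant]
(B) 2x + y  ->  2(2x) + (y/2) = 4x + y/2   [differs from 2x + y: not invariant]
(C) x + 2y  ->  (2x) + 2(y/2) = 2x + y   [differs from x + 2y: not invariant]
(D) xy  ->  (2x)(y/2) = xy   [equals xy: invariant]

Only option (D), xy, is unchanged by the transformation.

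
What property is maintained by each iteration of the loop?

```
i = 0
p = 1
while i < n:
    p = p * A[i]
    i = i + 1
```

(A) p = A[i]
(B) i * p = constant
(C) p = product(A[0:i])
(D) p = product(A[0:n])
C

A loop invariant must hold before the first iteration and be re-established by every execution of the body.

(C) p = product(A[0:i]): Initially i = 0 and p = 1 = product of the empty slice A[0:0]. If p = product(A[0:i]) holds at the top of an iteration, the body sets p to product(A[0:i]) * A[i] = product(A[0:i+1]) and then i to i+1, so the property is restored. At exit i = n, giving p = product(A[0:n]).

The other options fail:
(A) p = A[i]: after the first iteration p = A[0] but i = 1; in general p is a product of several elements, not a single one.
(B) i * p = constant: initially i * p = 0, but after one iteration it is 1 * A[0], which is nonzero in general.
(D) p = product(A[0:n]): false before the loop (p = 1, not the full product) -- it only becomes true at exit.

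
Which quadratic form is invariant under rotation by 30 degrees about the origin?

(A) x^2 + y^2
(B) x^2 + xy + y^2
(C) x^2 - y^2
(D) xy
A

Rotation by 30 degrees sends (x, y) to (sqrt(3)x/2 - y/2, x/2 + sqrt(3)y/2).
Substitute the transformed coordinates into each option and compare with the original:
(A) x^2 + y^2  ->  (sqrt(3)x/2 - y/2)^2 + (x/2 + sqrt(3)y/2)^2 = x^2 + y^2   [equals x^2 + y^2: invariant]
(B) x^2 + xy + y^2  ->  (sqrt(3)x/2 - y/2)^2 + (sqrt(3)x/2 - y/2)(x/2 + sqrt(3)y/2) + (x/2 + sqrt(3)y/2)^2 = sqrt(3)x^2/4 + x^2 + xy/2 - sqrt(3)y^2/4 + y^2   [differs from x^2 + xy + y^2: not invariant]
(C) x^2 - y^2  ->  (sqrt(3)x/2 - y/2)^2 - (x/2 + sqrt(3)y/2)^2 = x^2/2 - sqrt(3)xy - y^2/2   [differs from x^2 - y^2: not invariant]
(D) xy  ->  (sqrt(3)x/2 - y/2)(x/2 + sqrt(3)y/2) = sqrt(3)x^2/4 + xy/2 - sqrt(3)y^2/4   [differs from xy: not invariant]

Only option (A), x^2 + y^2, is unchanged by the transformation.
x^2 + y^2 is the squared distance from the origin, which rotations preserve.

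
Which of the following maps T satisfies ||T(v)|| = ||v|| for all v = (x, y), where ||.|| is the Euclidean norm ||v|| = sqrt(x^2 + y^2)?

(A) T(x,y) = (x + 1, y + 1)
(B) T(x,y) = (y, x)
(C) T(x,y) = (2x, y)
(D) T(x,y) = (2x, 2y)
B

A transformation preserves a norm if ||T(v)|| = ||v|| for every v; a single vector where the norm changes rules an option out.

(A) T(x,y) = (x + 1, y + 1): v = (1, 0) has norm sqrt((1)^2 + (0)^2) = 1, but T(v) = (2, 1) has norm sqrt(5) -- not preserved.
(B) T(x,y) = (y, x): preserves the norm -- it is an orthogonal map (a rotation/reflection), and (y)^2 + (x)^2 simplifies to x^2 + y^2.
(C) T(x,y) = (2x, y): v = (1, 0) has norm sqrt((1)^2 + (0)^2) = 1, but T(v) = (2, 0) has norm 2 -- not preserved.
(D) T(x,y) = (2x, 2y): v = (1, 0) has norm sqrt((1)^2 + (0)^2) = 1, but T(v) = (2, 0) has norm 2 -- not preserved.

Therefore the answer is (B).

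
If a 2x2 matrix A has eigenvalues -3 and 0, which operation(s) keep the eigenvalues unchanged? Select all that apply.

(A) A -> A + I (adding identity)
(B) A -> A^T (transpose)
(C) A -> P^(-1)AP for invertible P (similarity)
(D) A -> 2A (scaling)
B and C

Eigenvalues are preserved by:
1. Similarity transformations: A -> P^(-1)AP (same characteristic polynomial)
2. Transpose: A^T has the same eigenvalues as A

Eigenvalues are NOT preserved by:
- Adding identity: eigenvalues become -3+1, 0+1
- Scaling: eigenvalues become -6, 0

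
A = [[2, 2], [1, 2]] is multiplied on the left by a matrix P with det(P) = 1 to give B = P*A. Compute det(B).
2

By the multiplicative property of determinants, det(B) = det(P*A) = det(P) * det(A) = det(A),
so the determinant is invariant under multiplication by any determinant-1 matrix; we just need det(A).

det(A) = (2)(2) - (2)(1) = 4 - 2 = 2

Therefore det(B) = 1 * 2 = 2.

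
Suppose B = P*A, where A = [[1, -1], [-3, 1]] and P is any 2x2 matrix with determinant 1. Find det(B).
-2

By the multiplicative property of determinants, det(B) = det(P*A) = det(P) * det(A) = det(A),
so the determinant is invariant under multiplication by any determinant-1 matrix; we just need det(A).

det(A) = (1)(1) - (-1)(-3) = 1 - 3 = -2

Therefore det(B) = 1 * (-2) = -2.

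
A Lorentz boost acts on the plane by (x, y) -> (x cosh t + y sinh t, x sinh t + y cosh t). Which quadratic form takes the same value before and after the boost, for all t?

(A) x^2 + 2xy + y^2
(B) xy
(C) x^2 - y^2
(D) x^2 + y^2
C

Write x' = x cosh t + y sinh t, y' = x sinh t + y cosh t and substitute into each option:
(A) x^2 + 2xy + y^2: (x' + y')^2 with x' + y' = (x + y)(cosh t + sinh t) = (x + y)e^t, so it becomes (x + y)^2 e^(2t)   [not invariant for t != 0]
(B) xy: (x cosh t + y sinh t)(x sinh t + y cosh t) = xy(cosh^2 t + sinh^2 t) + (x^2 + y^2) sinh t cosh t = xy cosh 2t + (x^2 + y^2)(sinh 2t)/2   [not invariant for t != 0]
(C) x^2 - y^2: (x cosh t + y sinh t)^2 - (x sinh t + y cosh t)^2 = x^2(cosh^2 t - sinh^2 t) + 2xy(cosh t sinh t - sinh t cosh t) + y^2(sinh^2 t - cosh^2 t) = x^2 - y^2   [invariant, using cosh^2 t - sinh^2 t = 1]
(D) x^2 + y^2: (x cosh t + y sinh t)^2 + (x sinh t + y cosh t)^2 = (x^2 + y^2)(cosh^2 t + sinh^2 t) + 4xy sinh t cosh t = (x^2 + y^2) cosh 2t + 2xy sinh 2t   [not invariant for t != 0]

Only (C) x^2 - y^2 is unchanged; it is the Minkowski form preserved by Lorentz boosts, just as x^2 + y^2 is preserved by ordinary rotations.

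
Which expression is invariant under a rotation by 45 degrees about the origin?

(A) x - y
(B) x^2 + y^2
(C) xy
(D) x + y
B

A rotation by 45 degrees sends (x, y) to (sqrt(2)x/2 - sqrt(2)y/2, sqrt(2)x/2 + sqrt(2)y/2).
Substitute the transformed coordinates into each option and compare with the original:
(A) x - y  ->  (sqrt(2)x/2 - sqrt(2)y/2) - (sqrt(2)x/2 + sqrt(2)y/2) = -sqrt(2)y   [differs from x - y: not invariant]
(B) x^2 + y^2  ->  (sqrt(2)x/2 - sqrt(2)y/2)^2 + (sqrt(2)x/2 + sqrt(2)y/2)^2 = x^2 + y^2   [equals x^2 + y^2: invariant]
(C) xy  ->  (sqrt(2)x/2 - sqrt(2)y/2)(sqrt(2)x/2 + sqrt(2)y/2) = x^2/2 - y^2/2   [differs from xy: not invariant]
(D) x + y  ->  (sqrt(2)x/2 - sqrt(2)y/2) + (sqrt(2)x/2 + sqrt(2)y/2) = sqrt(2)x   [differs from x + y: not invariant]

Only option (B), x^2 + y^2, is unchanged by the transformation.
Geometrically, x^2 + y^2 is the squared distance from the origin, which every rotation about the origin preserves.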